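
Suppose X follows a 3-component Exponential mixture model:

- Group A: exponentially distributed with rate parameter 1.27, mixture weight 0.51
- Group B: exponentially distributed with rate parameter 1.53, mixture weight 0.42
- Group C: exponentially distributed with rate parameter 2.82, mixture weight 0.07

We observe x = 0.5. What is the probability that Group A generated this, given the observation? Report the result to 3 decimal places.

Posterior ∝ prior × likelihood, so P(k | x) ∝ π_k f_k(x); normalise over all components.
Evaluate each component's likelihood at the observed value:
  f_A = 1.27·e^(−1.27·0.5) = 1.27·e^(−0.6350) = 0.673018
  f_B = 1.53·e^(−1.53·0.5) = 1.53·e^(−0.7650) = 0.711961
  f_C = 2.82·e^(−2.82·0.5) = 2.82·e^(−1.4100) = 0.688484
Unnormalised posteriors:
  π_A·f_A = 0.51 × 0.673018 = 0.343239
  π_B·f_B = 0.42 × 0.711961 = 0.299024
  π_C·f_C = 0.07 × 0.688484 = 0.0481939
Sum: 0.343239 + 0.299024 + 0.0481939 = 0.690457
Responsibility of Group A: 0.343239 / 0.690457 ≈ 0.497

0.497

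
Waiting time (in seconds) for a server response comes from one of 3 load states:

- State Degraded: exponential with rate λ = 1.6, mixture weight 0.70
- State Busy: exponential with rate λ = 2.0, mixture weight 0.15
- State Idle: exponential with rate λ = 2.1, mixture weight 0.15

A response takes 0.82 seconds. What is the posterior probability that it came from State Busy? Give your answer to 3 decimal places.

Apply Bayes' rule: the posterior for each component is proportional to its prior times its likelihood at x.
Exponential densities:
  f_Degraded = 1.6·e^(−1.6·0.82) = 1.6·e^(−1.3120) = 0.43085
  f_Busy = 2.0·e^(−2.0·0.82) = 2.0·e^(−1.6400) = 0.38796
  f_Idle = 2.1·e^(−2.1·0.82) = 2.1·e^(−1.7220) = 0.375288
Prior × likelihood for each component:
  π_Degraded·f_Degraded = 0.70 × 0.43085 = 0.301595
  π_Busy·f_Busy = 0.15 × 0.38796 = 0.058194
  π_Idle·f_Idle = 0.15 × 0.375288 = 0.0562931
Denominator: 0.301595 + 0.058194 + 0.0562931 = 0.416082
P(State Busy | the observation) = 0.058194 / 0.416082 ≈ 0.140

0.140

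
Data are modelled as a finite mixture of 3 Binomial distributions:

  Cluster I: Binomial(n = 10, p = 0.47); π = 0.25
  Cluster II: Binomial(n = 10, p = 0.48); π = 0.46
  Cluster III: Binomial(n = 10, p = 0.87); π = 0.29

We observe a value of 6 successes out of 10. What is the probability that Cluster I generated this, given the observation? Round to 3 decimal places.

0.322

Apply Bayes' rule: the posterior for each component is proportional to its prior times its likelihood at x.
Binomial probabilities:
  f_I = C(10,6)·0.47^6·0.53^4 = 210·0.0107792·0.0789048 = 0.178612
  f_II = C(10,6)·0.48^6·0.52^4 = 210·0.0122306·0.0731162 = 0.187793
  f_III = C(10,6)·0.87^6·0.13^4 = 210·0.433626·0.00028561 = 0.0260081
Multiply by the mixture weights:
  π_I·f_I = 0.25 × 0.178612 = 0.0446529
  π_II·f_II = 0.46 × 0.187793 = 0.0863849
  π_III·f_III = 0.29 × 0.0260081 = 0.00754234
Evidence: 0.0446529 + 0.0863849 + 0.00754234 = 0.13858
P(Cluster I | data) ≈ 0.322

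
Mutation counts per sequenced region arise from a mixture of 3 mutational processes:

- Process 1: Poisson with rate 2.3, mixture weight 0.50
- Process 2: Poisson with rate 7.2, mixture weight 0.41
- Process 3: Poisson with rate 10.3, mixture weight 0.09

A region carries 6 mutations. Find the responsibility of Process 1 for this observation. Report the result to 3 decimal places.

Apply Bayes' rule: the posterior for each component is proportional to its prior times its likelihood at x.
Poisson probabilities:
  f_1 = e^(−2.3)·2.3^6/6! = 0.0206138
  f_2 = e^(−7.2)·7.2^6/6! = 0.144458
  f_3 = e^(−10.3)·10.3^6/6! = 0.0557773
Unnormalised posteriors:
  π_1·f_1 = 0.50 × 0.0206138 = 0.0103069
  π_2·f_2 = 0.41 × 0.144458 = 0.0592279
  π_3·f_3 = 0.09 × 0.0557773 = 0.00501996
Denominator: 0.0103069 + 0.0592279 + 0.00501996 = 0.0745547
P(Process 1 | 6 mutations) ≈ 0.138

0.138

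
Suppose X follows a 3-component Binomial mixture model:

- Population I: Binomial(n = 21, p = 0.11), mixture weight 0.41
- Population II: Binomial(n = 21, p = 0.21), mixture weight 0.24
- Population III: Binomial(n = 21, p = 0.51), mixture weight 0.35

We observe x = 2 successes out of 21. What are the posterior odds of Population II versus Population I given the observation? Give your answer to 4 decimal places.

Posterior odds = (π_i f_i(x)) / (π_j f_j(x)); the normalising sum cancels.
Component likelihoods at x = 2 successes out of 21:
  p_I = C(21,2)·0.11^2·0.89^19 = 210·0.0121·0.109247 = 0.277597
  p_II = C(21,2)·0.21^2·0.79^19 = 210·0.0441·0.0113479 = 0.105093
  p_III = C(21,2)·0.51^2·0.49^19 = 210·0.2601·1.29935e-06 = 7.09717e-05
0.0252223 / 0.113815 ≈ 0.2216

0.2216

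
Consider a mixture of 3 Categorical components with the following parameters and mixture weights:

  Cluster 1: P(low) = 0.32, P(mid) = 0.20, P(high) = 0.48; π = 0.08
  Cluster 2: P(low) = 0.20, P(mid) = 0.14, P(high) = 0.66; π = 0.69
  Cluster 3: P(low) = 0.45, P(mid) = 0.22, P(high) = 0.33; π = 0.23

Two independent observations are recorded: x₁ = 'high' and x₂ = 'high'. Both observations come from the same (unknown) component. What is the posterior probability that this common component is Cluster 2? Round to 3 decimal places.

By Bayes' theorem, P(k | x) = P(Z=k) f_k(x) / Σ_j P(Z=j) f_j(x).
Since both observations come from the same component, the likelihood for component k is f_k(x₁)·f_k(x₂).
  p_1 = [P(high | comp) = 0.48] × [0.48] = 0.2304
  p_2 = [P(high | comp) = 0.66] × [0.66] = 0.4356
  p_3 = [P(high | comp) = 0.33] × [0.33] = 0.1089
Multiply by the mixture weights:
  P(Z=1)·p_1 = 0.08 × 0.2304 = 0.018432
  P(Z=2)·p_2 = 0.69 × 0.4356 = 0.300564
  P(Z=3)·p_3 = 0.23 × 0.1089 = 0.025047
Evidence: 0.018432 + 0.300564 + 0.025047 = 0.344043
Responsibility of Cluster 2: 0.300564 / 0.344043 ≈ 0.874

0.874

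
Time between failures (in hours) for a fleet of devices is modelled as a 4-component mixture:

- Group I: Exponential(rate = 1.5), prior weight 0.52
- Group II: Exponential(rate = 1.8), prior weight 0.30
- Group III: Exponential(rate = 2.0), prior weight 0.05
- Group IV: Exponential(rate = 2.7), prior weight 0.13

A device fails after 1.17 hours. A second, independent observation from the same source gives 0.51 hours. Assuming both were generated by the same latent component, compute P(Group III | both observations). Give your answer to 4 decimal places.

By Bayes' theorem, P(k | x) = π_k f_k(x) / Σ_j π_j f_j(x).
Since both observations come from the same component, the likelihood for component k is f_k(x₁)·f_k(x₂).
  f_I = [1.5·e^(−1.5·1.17) = 1.5·e^(−1.7550) = 0.259361] × [0.698001] = 0.181034
  f_II = [1.8·e^(−1.8·1.17) = 1.8·e^(−2.1060) = 0.219103] × [0.71877] = 0.157485
  f_III = [2.0·e^(−2.0·1.17) = 2.0·e^(−2.3400) = 0.192655] × [0.72119] = 0.138941
  f_IV = [2.7·e^(−2.7·1.17) = 2.7·e^(−3.1590) = 0.114664] × [0.681303] = 0.078121
Unnormalised posteriors:
  π_I·f_I = 0.52 × 0.181034 = 0.0941377
  π_II·f_II = 0.30 × 0.157485 = 0.0472454
  π_III·f_III = 0.05 × 0.138941 = 0.00694705
  π_IV·f_IV = 0.13 × 0.078121 = 0.0101557
Evidence: 0.0941377 + 0.0472454 + 0.00694705 + 0.0101557 = 0.158486
So the posterior for Group III is 0.00694705 / 0.158486 ≈ 0.0438.

0.0438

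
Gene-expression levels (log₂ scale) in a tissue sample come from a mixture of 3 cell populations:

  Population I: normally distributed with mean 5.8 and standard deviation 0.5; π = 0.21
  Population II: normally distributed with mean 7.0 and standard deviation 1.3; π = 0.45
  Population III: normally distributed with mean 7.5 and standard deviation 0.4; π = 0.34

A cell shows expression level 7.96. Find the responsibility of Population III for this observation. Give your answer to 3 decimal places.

0.625

Posterior ∝ prior × likelihood, so P(k | x) ∝ w_k f_k(x); normalise over all components.
Normal densities:
  f_I = (1/(0.5·√(2π)))·exp(−(7.96−5.8)²/(2·0.5²)) = 0.797885·exp(-9.33120) = 7.07052e-05
  f_II = (1/(1.3·√(2π)))·exp(−(7.96−7.0)²/(2·1.3²)) = 0.306879·exp(-0.27266) = 0.233642
  f_III = (1/(0.4·√(2π)))·exp(−(7.96−7.5)²/(2·0.4²)) = 0.997356·exp(-0.66125) = 0.514841
Prior × likelihood for each component:
  w_I·f_I = 0.21 × 7.07052e-05 = 1.48481e-05
  w_II·f_II = 0.45 × 0.233642 = 0.105139
  w_III·f_III = 0.34 × 0.514841 = 0.175046
Normaliser: 1.48481e-05 + 0.105139 + 0.175046 = 0.2802
Responsibility of Population III: 0.175046 / 0.2802 ≈ 0.625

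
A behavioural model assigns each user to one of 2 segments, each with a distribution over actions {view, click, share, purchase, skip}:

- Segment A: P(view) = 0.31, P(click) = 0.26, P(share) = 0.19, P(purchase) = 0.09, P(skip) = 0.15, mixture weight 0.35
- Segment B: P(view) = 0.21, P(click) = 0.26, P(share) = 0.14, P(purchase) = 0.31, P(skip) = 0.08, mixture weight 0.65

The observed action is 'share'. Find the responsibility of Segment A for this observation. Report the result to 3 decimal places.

0.422

The responsibility of component k is w_k f_k(x) divided by Σ_j w_j f_j(x).
Evaluate each component's likelihood at the observed value:
  L_A = P(share | comp) = 0.19
  L_B = P(share | comp) = 0.14
Prior × likelihood for each component:
  w_A·L_A = 0.35 × 0.19 = 0.0665
  w_B·L_B = 0.65 × 0.14 = 0.091
Evidence: 0.0665 + 0.091 = 0.1575
P(Segment A | x) ≈ 0.422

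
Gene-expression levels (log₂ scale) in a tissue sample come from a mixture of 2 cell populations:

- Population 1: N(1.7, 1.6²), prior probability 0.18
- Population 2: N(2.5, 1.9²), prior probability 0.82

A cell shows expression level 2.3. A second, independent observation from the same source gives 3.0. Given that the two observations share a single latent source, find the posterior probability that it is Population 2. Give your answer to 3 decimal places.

The responsibility of component k is π_k f_k(x) divided by Σ_j π_j f_j(x).
Since both observations come from the same component, the likelihood for component k is f_k(x₁)·f_k(x₂).
  p_1 = [(1/(1.6·√(2π)))·exp(−(2.3−1.7)²/(2·1.6²)) = 0.249339·exp(-0.07031) = 0.232409] × [0.179242] = 0.0416575
  p_2 = [(1/(1.9·√(2π)))·exp(−(2.3−2.5)²/(2·1.9²)) = 0.209970·exp(-0.00554) = 0.20881] × [0.202824] = 0.0423515
Prior × likelihood for each component:
  π_1·p_1 = 0.18 × 0.0416575 = 0.00749834
  π_2·p_2 = 0.82 × 0.0423515 = 0.0347282
Sum: 0.00749834 + 0.0347282 = 0.0422266
Responsibility of Population 2: 0.0347282 / 0.0422266 ≈ 0.822

0.822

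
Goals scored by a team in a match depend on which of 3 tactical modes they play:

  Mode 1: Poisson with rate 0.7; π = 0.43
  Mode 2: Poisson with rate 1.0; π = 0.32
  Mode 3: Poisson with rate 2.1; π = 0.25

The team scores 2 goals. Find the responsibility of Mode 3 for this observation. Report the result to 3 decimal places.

P(component k | x) = π_k·f_k(x) / marginal(x), where marginal(x) = Σ_j π_j·f_j(x).
Component likelihoods at x = 2 goals:
  p_1 = e^(−0.7)·0.7^2/2! = 0.121663
  p_2 = e^(−1.0)·1.0^2/2! = 0.18394
  p_3 = e^(−2.1)·2.1^2/2! = 0.270016
Multiply by the mixture weights:
  π_1·p_1 = 0.43 × 0.121663 = 0.0523153
  π_2·p_2 = 0.32 × 0.18394 = 0.0588607
  π_3·p_3 = 0.25 × 0.270016 = 0.0675041
Denominator: 0.0523153 + 0.0588607 + 0.0675041 = 0.17868
So the posterior for Mode 3 is 0.0675041 / 0.17868 ≈ 0.378.

0.378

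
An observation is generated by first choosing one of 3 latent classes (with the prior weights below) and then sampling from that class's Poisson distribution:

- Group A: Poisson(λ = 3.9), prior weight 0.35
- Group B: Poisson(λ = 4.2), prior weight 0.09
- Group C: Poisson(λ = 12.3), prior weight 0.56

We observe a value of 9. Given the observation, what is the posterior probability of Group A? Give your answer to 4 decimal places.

P(component k | x) = w_k·f_k(x) / marginal(x), where marginal(x) = Σ_j w_j·f_j(x).
Poisson probabilities:
  f_A = 0.0116431
  f_B = 0.0168052
  f_C = 0.0808278
Weight by the priors:
  w_A·f_A = 0.35 × 0.0116431 = 0.0040751
  w_B·f_B = 0.09 × 0.0168052 = 0.00151247
  w_C·f_C = 0.56 × 0.0808278 = 0.0452636
Sum: 0.0040751 + 0.00151247 + 0.0452636 = 0.0508511
So the posterior for Group A is 0.0040751 / 0.0508511 ≈ 0.0801.

0.0801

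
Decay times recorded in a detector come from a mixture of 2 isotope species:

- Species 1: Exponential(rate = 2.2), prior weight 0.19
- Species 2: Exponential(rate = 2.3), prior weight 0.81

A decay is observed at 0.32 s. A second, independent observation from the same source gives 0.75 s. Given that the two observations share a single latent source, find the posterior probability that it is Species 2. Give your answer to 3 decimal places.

By Bayes' theorem, P(k | x) = π_k f_k(x) / Σ_j π_j f_j(x).
Since both observations come from the same component, the likelihood for component k is f_k(x₁)·f_k(x₂).
  f_1 = [2.2·e^(−2.2·0.32) = 2.2·e^(−0.7040) = 1.08813] × [0.42251] = 0.459744
  f_2 = [2.3·e^(−2.3·0.32) = 2.3·e^(−0.7360) = 1.10176] × [0.409798] = 0.451499
Multiply by the mixture weights:
  π_1·f_1 = 0.19 × 0.459744 = 0.0873514
  π_2·f_2 = 0.81 × 0.451499 = 0.365714
Normaliser: 0.0873514 + 0.365714 = 0.453066
So the posterior for Species 2 is 0.365714 / 0.453066 ≈ 0.807.

0.807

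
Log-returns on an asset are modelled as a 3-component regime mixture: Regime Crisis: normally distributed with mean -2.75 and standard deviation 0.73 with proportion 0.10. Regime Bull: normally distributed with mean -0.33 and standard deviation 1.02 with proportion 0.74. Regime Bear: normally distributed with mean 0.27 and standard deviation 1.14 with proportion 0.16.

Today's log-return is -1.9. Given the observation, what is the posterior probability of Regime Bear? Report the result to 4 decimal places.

0.0729

Apply Bayes' rule: the posterior for each component is proportional to its prior times its likelihood at x.
Normal densities:
  L_Crisis = (1/(0.73·√(2π)))·exp(−(-1.9−-2.75)²/(2·0.73²)) = 0.546496·exp(-0.67789) = 0.277448
  L_Bull = (1/(1.02·√(2π)))·exp(−(-1.9−-0.33)²/(2·1.02²)) = 0.391120·exp(-1.18459) = 0.119632
  L_Bear = (1/(1.14·√(2π)))·exp(−(-1.9−0.27)²/(2·1.14²)) = 0.349949·exp(-1.81167) = 0.0571749
Prior × likelihood for each component:
  π_Crisis·L_Crisis = 0.10 × 0.277448 = 0.0277448
  π_Bull·L_Bull = 0.74 × 0.119632 = 0.0885278
  π_Bear·L_Bear = 0.16 × 0.0571749 = 0.00914799
Sum: 0.0277448 + 0.0885278 + 0.00914799 = 0.125421
So the posterior for Regime Bear is 0.00914799 / 0.125421 ≈ 0.0729.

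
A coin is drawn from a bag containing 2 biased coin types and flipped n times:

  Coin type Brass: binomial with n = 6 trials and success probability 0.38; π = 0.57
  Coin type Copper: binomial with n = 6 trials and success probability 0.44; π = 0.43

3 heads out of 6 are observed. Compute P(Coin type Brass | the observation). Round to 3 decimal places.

P(component k | x) = π_k·f_k(x) / marginal(x), where marginal(x) = Σ_j π_j·f_j(x).
Binomial probabilities:
  f_Brass = 0.261551
  f_Copper = 0.299193
Prior × likelihood for each component:
  π_Brass·f_Brass = 0.57 × 0.261551 = 0.149084
  π_Copper·f_Copper = 0.43 × 0.299193 = 0.128653
Marginal: 0.149084 + 0.128653 = 0.277737
P(Coin type Brass | 3 heads out of 6) ≈ 0.537

0.537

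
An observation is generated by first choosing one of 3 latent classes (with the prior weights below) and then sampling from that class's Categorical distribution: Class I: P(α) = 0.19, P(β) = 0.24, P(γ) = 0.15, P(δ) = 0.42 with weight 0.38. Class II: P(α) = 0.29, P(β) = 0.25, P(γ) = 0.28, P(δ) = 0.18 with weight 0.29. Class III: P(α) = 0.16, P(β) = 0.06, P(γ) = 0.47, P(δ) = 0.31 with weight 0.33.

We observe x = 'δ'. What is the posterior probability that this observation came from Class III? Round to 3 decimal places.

0.326

Apply Bayes' rule: the posterior for each component is proportional to its prior times its likelihood at x.
Component likelihoods at x = 'δ':
  p_I = 0.42
  p_II = 0.18
  p_III = 0.31
Weight by the priors:
  π_I·p_I = 0.38 × 0.42 = 0.1596
  π_II·p_II = 0.29 × 0.18 = 0.0522
  π_III·p_III = 0.33 × 0.31 = 0.1023
Sum: 0.1596 + 0.0522 + 0.1023 = 0.3141
Responsibility of Class III: 0.1023 / 0.3141 ≈ 0.326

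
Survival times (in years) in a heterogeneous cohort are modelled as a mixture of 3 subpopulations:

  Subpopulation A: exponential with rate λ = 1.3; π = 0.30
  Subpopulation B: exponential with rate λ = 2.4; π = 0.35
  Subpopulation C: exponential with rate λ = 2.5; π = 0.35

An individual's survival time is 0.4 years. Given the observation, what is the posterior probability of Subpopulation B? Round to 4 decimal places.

0.3674

P(component k | x) = π_k·f_k(x) / marginal(x), where marginal(x) = Σ_j π_j·f_j(x).
Component likelihoods at x = 0.4 years:
  p_A = 0.772877
  p_B = 0.918943
  p_C = 0.919699
Prior × likelihood for each component:
  π_A·p_A = 0.30 × 0.772877 = 0.231863
  π_B·p_B = 0.35 × 0.918943 = 0.32163
  π_C·p_C = 0.35 × 0.919699 = 0.321895
Evidence: 0.231863 + 0.32163 + 0.321895 = 0.875388
So the posterior for Subpopulation B is 0.32163 / 0.875388 ≈ 0.3674.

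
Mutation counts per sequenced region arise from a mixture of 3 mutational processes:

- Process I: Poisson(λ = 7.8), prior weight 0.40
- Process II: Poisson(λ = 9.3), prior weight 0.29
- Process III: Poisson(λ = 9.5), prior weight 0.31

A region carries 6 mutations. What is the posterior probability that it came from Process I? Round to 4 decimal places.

0.5190

P(component k | x) = π_k·f_k(x) / marginal(x), where marginal(x) = Σ_j π_j·f_j(x).
Poisson probabilities:
  f_I = e^(−7.8)·7.8^6/6! = 0.128156
  f_II = e^(−9.3)·9.3^6/6! = 0.0821536
  f_III = e^(−9.5)·9.5^6/6! = 0.0764208
Unnormalised posteriors:
  π_I·f_I = 0.40 × 0.128156 = 0.0512623
  π_II·f_II = 0.29 × 0.0821536 = 0.0238245
  π_III·f_III = 0.31 × 0.0764208 = 0.0236904
Sum: 0.0512623 + 0.0238245 + 0.0236904 = 0.0987773
Responsibility of Process I: 0.0512623 / 0.0987773 ≈ 0.5190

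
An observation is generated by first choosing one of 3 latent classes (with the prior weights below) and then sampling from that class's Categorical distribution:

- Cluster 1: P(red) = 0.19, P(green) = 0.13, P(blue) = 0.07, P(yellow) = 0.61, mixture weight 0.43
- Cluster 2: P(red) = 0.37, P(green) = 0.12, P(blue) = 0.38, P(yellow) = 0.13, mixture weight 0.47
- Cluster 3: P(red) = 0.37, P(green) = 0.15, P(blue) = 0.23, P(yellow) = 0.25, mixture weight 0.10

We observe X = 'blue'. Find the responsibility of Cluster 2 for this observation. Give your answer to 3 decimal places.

0.771

The responsibility of component k is w_k f_k(x) divided by Σ_j w_j f_j(x).
Categorical probabilities:
  p_1 = P(blue | comp) = 0.07
  p_2 = P(blue | comp) = 0.38
  p_3 = P(blue | comp) = 0.23
Multiply by the mixture weights:
  w_1·p_1 = 0.43 × 0.07 = 0.0301
  w_2·p_2 = 0.47 × 0.38 = 0.1786
  w_3·p_3 = 0.10 × 0.23 = 0.023
Denominator: 0.0301 + 0.1786 + 0.023 = 0.2317
So the posterior for Cluster 2 is 0.1786 / 0.2317 ≈ 0.771.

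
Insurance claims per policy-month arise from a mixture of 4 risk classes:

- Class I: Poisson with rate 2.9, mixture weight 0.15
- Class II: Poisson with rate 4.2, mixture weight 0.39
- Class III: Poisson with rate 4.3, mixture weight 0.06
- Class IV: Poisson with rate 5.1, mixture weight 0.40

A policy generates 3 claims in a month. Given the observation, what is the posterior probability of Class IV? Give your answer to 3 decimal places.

0.316

Apply Bayes' rule: the posterior for each component is proportional to its prior times its likelihood at x.
Component likelihoods at x = 3 claims:
  f_I = e^(−2.9)·2.9^3/3! = 0.22366
  f_II = e^(−4.2)·4.2^3/3! = 0.185165
  f_III = e^(−4.3)·4.3^3/3! = 0.179799
  f_IV = e^(−5.1)·5.1^3/3! = 0.13479
Prior × likelihood for each component:
  P(Z=I)·f_I = 0.15 × 0.22366 = 0.033549
  P(Z=II)·f_II = 0.39 × 0.185165 = 0.0722145
  P(Z=III)·f_III = 0.06 × 0.179799 = 0.010788
  P(Z=IV)·f_IV = 0.40 × 0.13479 = 0.053916
Evidence: 0.033549 + 0.0722145 + 0.010788 + 0.053916 = 0.170467
P(Class IV | 3 claims) ≈ 0.316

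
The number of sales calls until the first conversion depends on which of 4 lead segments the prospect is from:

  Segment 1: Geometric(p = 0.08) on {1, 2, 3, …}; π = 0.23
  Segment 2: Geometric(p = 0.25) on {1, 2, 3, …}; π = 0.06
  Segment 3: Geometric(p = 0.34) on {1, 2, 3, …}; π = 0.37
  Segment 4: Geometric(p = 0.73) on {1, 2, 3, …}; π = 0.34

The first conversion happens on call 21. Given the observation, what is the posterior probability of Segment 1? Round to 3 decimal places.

0.978

The responsibility of component k is w_k f_k(x) divided by Σ_j w_j f_j(x).
Component likelihoods at x = 21:
  p_1 = 0.0150955
  p_2 = 0.000792803
  p_3 = 8.36291e-05
  p_4 = 3.09455e-12
Unnormalised posteriors:
  w_1·p_1 = 0.23 × 0.0150955 = 0.00347196
  w_2·p_2 = 0.06 × 0.000792803 = 4.75682e-05
  w_3·p_3 = 0.37 × 8.36291e-05 = 3.09428e-05
  w_4·p_4 = 0.34 × 3.09455e-12 = 1.05215e-12
Sum: 0.00347196 + 4.75682e-05 + 3.09428e-05 + 1.05215e-12 = 0.00355047
P(Segment 1 | data) ≈ 0.978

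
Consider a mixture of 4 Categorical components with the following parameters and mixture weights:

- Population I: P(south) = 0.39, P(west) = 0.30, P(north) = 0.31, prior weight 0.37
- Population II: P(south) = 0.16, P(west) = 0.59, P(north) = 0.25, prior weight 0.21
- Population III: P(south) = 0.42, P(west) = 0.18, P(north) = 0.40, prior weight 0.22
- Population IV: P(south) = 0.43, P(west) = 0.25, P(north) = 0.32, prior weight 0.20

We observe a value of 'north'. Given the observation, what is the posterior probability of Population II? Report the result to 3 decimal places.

Posterior ∝ prior × likelihood, so P(k | x) ∝ π_k f_k(x); normalise over all components.
Component likelihoods at x = 'north':
  f_I = 0.31
  f_II = 0.25
  f_III = 0.4
  f_IV = 0.32
Multiply by the mixture weights:
  π_I·f_I = 0.37 × 0.31 = 0.1147
  π_II·f_II = 0.21 × 0.25 = 0.0525
  π_III·f_III = 0.22 × 0.4 = 0.088
  π_IV·f_IV = 0.20 × 0.32 = 0.064
Evidence: 0.1147 + 0.0525 + 0.088 + 0.064 = 0.3192
P(Population II | data) ≈ 0.164

0.164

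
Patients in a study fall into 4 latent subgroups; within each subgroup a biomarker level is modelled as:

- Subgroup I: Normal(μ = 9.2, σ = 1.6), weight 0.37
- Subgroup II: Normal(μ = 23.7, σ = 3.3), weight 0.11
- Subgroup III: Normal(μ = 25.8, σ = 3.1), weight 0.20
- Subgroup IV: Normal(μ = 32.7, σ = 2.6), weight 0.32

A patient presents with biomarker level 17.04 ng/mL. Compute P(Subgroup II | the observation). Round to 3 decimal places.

P(component k | x) = π_k·f_k(x) / marginal(x), where marginal(x) = Σ_j π_j·f_j(x).
Evaluate each component's likelihood at the observed value:
  L_I = (1/(1.6·√(2π)))·exp(−(17.04−9.2)²/(2·1.6²)) = 0.249339·exp(-12.00500) = 1.52435e-06
  L_II = (1/(3.3·√(2π)))·exp(−(17.04−23.7)²/(2·3.3²)) = 0.120892·exp(-2.03653) = 0.015774
  L_III = (1/(3.1·√(2π)))·exp(−(17.04−25.8)²/(2·3.1²)) = 0.128691·exp(-3.99259) = 0.00237459
  L_IV = (1/(2.6·√(2π)))·exp(−(17.04−32.7)²/(2·2.6²)) = 0.153439·exp(-18.13873) = 2.03417e-09
Multiply by the mixture weights:
  π_I·L_I = 0.37 × 1.52435e-06 = 5.6401e-07
  π_II·L_II = 0.11 × 0.015774 = 0.00173514
  π_III·L_III = 0.20 × 0.00237459 = 0.000474917
  π_IV·L_IV = 0.32 × 2.03417e-09 = 6.50935e-10
Evidence: 5.6401e-07 + 0.00173514 + 0.000474917 + 6.50935e-10 = 0.00221063
So the posterior for Subgroup II is 0.00173514 / 0.00221063 ≈ 0.785.

0.785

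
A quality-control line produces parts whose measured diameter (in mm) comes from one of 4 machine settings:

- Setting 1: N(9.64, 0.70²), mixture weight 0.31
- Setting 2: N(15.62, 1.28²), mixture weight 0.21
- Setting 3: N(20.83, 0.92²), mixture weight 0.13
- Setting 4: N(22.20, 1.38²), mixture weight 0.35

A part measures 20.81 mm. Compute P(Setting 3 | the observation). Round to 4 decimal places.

Posterior ∝ prior × likelihood, so P(k | x) ∝ π_k f_k(x); normalise over all components.
Component likelihoods at x = 20.81 mm:
  f_1 = (1/(0.70·√(2π)))·exp(−(20.81−9.64)²/(2·0.70²)) = 0.569918·exp(-127.31520) = 2.90751e-56
  f_2 = (1/(1.28·√(2π)))·exp(−(20.81−15.62)²/(2·1.28²)) = 0.311674·exp(-8.22025) = 8.38867e-05
  f_3 = (1/(0.92·√(2π)))·exp(−(20.81−20.83)²/(2·0.92²)) = 0.433633·exp(-0.00024) = 0.43353
  f_4 = (1/(1.38·√(2π)))·exp(−(20.81−22.20)²/(2·1.38²)) = 0.289089·exp(-0.50727) = 0.174071
Unnormalised posteriors:
  π_1·f_1 = 0.31 × 2.90751e-56 = 9.01329e-57
  π_2·f_2 = 0.21 × 8.38867e-05 = 1.76162e-05
  π_3·f_3 = 0.13 × 0.43353 = 0.056359
  π_4·f_4 = 0.35 × 0.174071 = 0.0609247
Marginal: 9.01329e-57 + 1.76162e-05 + 0.056359 + 0.0609247 = 0.117301
P(Setting 3 | x) ≈ 0.4805

0.4805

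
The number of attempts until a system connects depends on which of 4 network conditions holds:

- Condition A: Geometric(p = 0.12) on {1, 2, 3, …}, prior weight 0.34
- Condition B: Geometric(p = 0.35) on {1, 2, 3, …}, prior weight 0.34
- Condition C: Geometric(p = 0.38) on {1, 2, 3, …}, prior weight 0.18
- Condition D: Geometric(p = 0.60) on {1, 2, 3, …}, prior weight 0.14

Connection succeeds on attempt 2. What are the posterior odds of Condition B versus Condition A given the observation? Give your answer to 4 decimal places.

2.1544

Since P(k|x) ∝ π_k f_k(x), the posterior odds are π_i f_i(x) / (π_j f_j(x)).
Component likelihoods at x = 2:
  p_A = 0.12·(1−0.12)^1 = 0.12·0.88 = 0.1056
  p_B = 0.35·(1−0.35)^1 = 0.35·0.65 = 0.2275
  p_C = 0.38·(1−0.38)^1 = 0.38·0.62 = 0.2356
  p_D = 0.60·(1−0.60)^1 = 0.60·0.4 = 0.24
0.07735 / 0.035904 ≈ 2.1544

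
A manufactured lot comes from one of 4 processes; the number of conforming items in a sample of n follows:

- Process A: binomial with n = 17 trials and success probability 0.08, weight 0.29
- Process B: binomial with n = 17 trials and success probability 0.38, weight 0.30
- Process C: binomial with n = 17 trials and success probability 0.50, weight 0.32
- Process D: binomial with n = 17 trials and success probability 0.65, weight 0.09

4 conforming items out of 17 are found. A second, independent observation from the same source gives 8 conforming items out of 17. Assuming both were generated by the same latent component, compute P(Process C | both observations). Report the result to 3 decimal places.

0.202

Apply Bayes' rule: the posterior for each component is proportional to its prior times its likelihood at x.
Since both observations come from the same component, the likelihood for component k is f_k(x₁)·f_k(x₂).
  L_A = [C(17,4)·0.08^4·0.92^13 = 2380·4.096e-05·0.338253 = 0.0329745] × [1.92573e-05] = 6.35e-07
  L_B = [C(17,4)·0.38^4·0.62^13 = 2380·0.0208514·0.00200029 = 0.0992666] × [0.14308] = 0.0142031
  L_C = [C(17,4)·0.50^4·0.50^13 = 2380·0.0625·0.00012207 = 0.018158] × [0.185471] = 0.00336777
  L_D = [C(17,4)·0.65^4·0.35^13 = 2380·0.178506·1.18273e-06 = 0.000502476] × [0.0610526] = 3.06774e-05
Prior × likelihood for each component:
  P(Z=A)·L_A = 0.29 × 6.35e-07 = 1.8415e-07
  P(Z=B)·L_B = 0.30 × 0.0142031 = 0.00426092
  P(Z=C)·L_C = 0.32 × 0.00336777 = 0.00107769
  P(Z=D)·L_D = 0.09 × 3.06774e-05 = 2.76097e-06
Sum: 1.8415e-07 + 0.00426092 + 0.00107769 + 2.76097e-06 = 0.00534155
P(Process C | x) ≈ 0.202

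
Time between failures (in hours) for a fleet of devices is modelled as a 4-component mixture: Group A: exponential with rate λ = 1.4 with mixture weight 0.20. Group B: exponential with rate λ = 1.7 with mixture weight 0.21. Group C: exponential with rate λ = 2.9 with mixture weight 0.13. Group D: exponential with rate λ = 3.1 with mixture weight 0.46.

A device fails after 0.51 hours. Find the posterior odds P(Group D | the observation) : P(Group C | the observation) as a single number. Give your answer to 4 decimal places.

Posterior odds = (P(Z=i) f_i(x)) / (P(Z=j) f_j(x)); the normalising sum cancels.
Evaluate each component's likelihood at the observed value:
  f_A = 0.685554
  f_B = 0.714357
  f_C = 0.66081
  f_D = 0.637885
0.293427 / 0.0859053 ≈ 3.4157

3.4157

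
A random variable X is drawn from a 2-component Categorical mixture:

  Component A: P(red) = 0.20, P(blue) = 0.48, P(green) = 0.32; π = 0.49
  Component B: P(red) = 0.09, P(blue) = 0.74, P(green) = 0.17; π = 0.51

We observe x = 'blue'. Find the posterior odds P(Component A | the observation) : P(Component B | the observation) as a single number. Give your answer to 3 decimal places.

Posterior odds = (π_i f_i(x)) / (π_j f_j(x)); the normalising sum cancels.
Component likelihoods at x = 'blue':
  L_A = P(blue | comp) = 0.48
  L_B = P(blue | comp) = 0.74
Odds = (0.49/0.51) × (0.48/0.74) = 0.960784 × 0.648649 ≈ 0.623

0.623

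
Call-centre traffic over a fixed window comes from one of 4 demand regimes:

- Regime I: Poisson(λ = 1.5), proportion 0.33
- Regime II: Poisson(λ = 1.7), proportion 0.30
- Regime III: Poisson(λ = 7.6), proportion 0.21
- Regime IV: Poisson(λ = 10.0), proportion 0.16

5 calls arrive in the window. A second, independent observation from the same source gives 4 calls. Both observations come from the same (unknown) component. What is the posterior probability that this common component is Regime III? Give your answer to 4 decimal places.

Posterior ∝ prior × likelihood, so P(k | x) ∝ π_k f_k(x); normalise over all components.
Since both observations come from the same component, the likelihood for component k is f_k(x₁)·f_k(x₂).
  f_I = [e^(−1.5)·1.5^5/5! = 0.01412] × [0.0470665] = 0.000664577
  f_II = [e^(−1.7)·1.7^5/5! = 0.0216154] × [0.0635746] = 0.00137419
  f_III = [e^(−7.6)·7.6^5/5! = 0.105742] × [0.0695673] = 0.0073562
  f_IV = [e^(−10.0)·10.0^5/5! = 0.0378333] × [0.0189166] = 0.000715678
Prior × likelihood for each component:
  π_I·f_I = 0.33 × 0.000664577 = 0.00021931
  π_II·f_II = 0.30 × 0.00137419 = 0.000412257
  π_III·f_III = 0.21 × 0.0073562 = 0.0015448
  π_IV·f_IV = 0.16 × 0.000715678 = 0.000114509
Evidence: 0.00021931 + 0.000412257 + 0.0015448 + 0.000114509 = 0.00229088
P(Regime III | x₁,x₂) ≈ 0.6743

0.6743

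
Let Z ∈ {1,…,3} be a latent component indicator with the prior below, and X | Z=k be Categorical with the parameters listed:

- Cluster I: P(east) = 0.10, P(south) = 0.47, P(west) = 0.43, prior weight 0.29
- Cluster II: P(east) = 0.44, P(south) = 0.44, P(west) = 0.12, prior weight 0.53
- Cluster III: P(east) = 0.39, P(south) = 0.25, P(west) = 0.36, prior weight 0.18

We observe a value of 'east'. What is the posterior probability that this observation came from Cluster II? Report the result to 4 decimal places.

0.7016

P(component k | x) = π_k·f_k(x) / marginal(x), where marginal(x) = Σ_j π_j·f_j(x).
Categorical probabilities:
  p_I = 0.1
  p_II = 0.44
  p_III = 0.39
Weight by the priors:
  π_I·p_I = 0.29 × 0.1 = 0.029
  π_II·p_II = 0.53 × 0.44 = 0.2332
  π_III·p_III = 0.18 × 0.39 = 0.0702
Denominator: 0.029 + 0.2332 + 0.0702 = 0.3324
So the posterior for Cluster II is 0.2332 / 0.3324 ≈ 0.7016.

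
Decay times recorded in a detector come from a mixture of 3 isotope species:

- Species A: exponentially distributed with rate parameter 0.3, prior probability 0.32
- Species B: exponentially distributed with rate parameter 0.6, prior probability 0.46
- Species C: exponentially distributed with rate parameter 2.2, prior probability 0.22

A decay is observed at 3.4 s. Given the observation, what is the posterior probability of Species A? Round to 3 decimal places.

0.489

P(component k | x) = π_k·f_k(x) / marginal(x), where marginal(x) = Σ_j π_j·f_j(x).
Evaluate each component's likelihood at the observed value:
  f_A = 0.3·e^(−0.3·3.4) = 0.3·e^(−1.0200) = 0.108178
  f_B = 0.6·e^(−0.6·3.4) = 0.6·e^(−2.0400) = 0.0780172
  f_C = 2.2·e^(−2.2·3.4) = 2.2·e^(−7.4800) = 0.00124137
Weight by the priors:
  π_A·f_A = 0.32 × 0.108178 = 0.0346171
  π_B·f_B = 0.46 × 0.0780172 = 0.0358879
  π_C·f_C = 0.22 × 0.00124137 = 0.000273101
Denominator: 0.0346171 + 0.0358879 + 0.000273101 = 0.0707781
P(Species A | the observation) ≈ 0.489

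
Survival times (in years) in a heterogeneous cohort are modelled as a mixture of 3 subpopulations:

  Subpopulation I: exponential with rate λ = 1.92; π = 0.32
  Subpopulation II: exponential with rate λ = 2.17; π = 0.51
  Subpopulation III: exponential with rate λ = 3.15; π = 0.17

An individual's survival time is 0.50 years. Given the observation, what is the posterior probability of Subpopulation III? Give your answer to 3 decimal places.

Apply Bayes' rule: the posterior for each component is proportional to its prior times its likelihood at x.
Evaluate each component's likelihood at the observed value:
  f_I = 0.735154
  f_II = 0.733247
  f_III = 0.652074
Unnormalised posteriors:
  w_I·f_I = 0.32 × 0.735154 = 0.235249
  w_II·f_II = 0.51 × 0.733247 = 0.373956
  w_III·f_III = 0.17 × 0.652074 = 0.110853
Marginal: 0.235249 + 0.373956 + 0.110853 = 0.720058
P(Subpopulation III | the observation) ≈ 0.154

0.154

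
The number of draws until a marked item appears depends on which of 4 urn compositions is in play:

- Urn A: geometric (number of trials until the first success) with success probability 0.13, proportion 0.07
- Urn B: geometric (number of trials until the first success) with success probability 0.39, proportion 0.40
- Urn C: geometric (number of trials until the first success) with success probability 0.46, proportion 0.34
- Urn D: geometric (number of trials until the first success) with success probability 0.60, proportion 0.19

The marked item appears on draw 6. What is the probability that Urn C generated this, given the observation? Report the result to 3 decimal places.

The responsibility of component k is π_k f_k(x) divided by Σ_j π_j f_j(x).
Evaluate each component's likelihood at the observed value:
  p_A = 0.13·(1−0.13)^5 = 0.13·0.498421 = 0.0647947
  p_B = 0.39·(1−0.39)^5 = 0.39·0.0844596 = 0.0329393
  p_C = 0.46·(1−0.46)^5 = 0.46·0.0459165 = 0.0211216
  p_D = 0.60·(1−0.60)^5 = 0.60·0.01024 = 0.006144
Unnormalised posteriors:
  π_A·p_A = 0.07 × 0.0647947 = 0.00453563
  π_B·p_B = 0.40 × 0.0329393 = 0.0131757
  π_C·p_C = 0.34 × 0.0211216 = 0.00718134
  π_D·p_D = 0.19 × 0.006144 = 0.00116736
Evidence: 0.00453563 + 0.0131757 + 0.00718134 + 0.00116736 = 0.02606
Responsibility of Urn C: 0.00718134 / 0.02606 ≈ 0.276

0.276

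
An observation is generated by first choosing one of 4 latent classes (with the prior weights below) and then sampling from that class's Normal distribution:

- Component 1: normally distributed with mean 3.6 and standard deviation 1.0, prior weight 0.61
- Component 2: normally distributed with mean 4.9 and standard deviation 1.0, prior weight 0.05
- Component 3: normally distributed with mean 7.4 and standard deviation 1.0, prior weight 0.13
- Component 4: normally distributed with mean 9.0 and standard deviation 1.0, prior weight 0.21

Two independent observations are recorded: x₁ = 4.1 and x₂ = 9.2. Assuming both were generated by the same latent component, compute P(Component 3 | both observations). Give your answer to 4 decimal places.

Apply Bayes' rule: the posterior for each component is proportional to its prior times its likelihood at x.
Since both observations come from the same component, the likelihood for component k is f_k(x₁)·f_k(x₂).
  f_1 = [(1/(1.0·√(2π)))·exp(−(4.1−3.6)²/(2·1.0²)) = 0.398942·exp(-0.12500) = 0.352065] × [6.18262e-08] = 2.17669e-08
  f_2 = [(1/(1.0·√(2π)))·exp(−(4.1−4.9)²/(2·1.0²)) = 0.398942·exp(-0.32000) = 0.289692] × [3.85352e-05] = 1.11633e-05
  f_3 = [(1/(1.0·√(2π)))·exp(−(4.1−7.4)²/(2·1.0²)) = 0.398942·exp(-5.44500) = 0.00172257] × [0.0789502] = 0.000135997
  f_4 = [(1/(1.0·√(2π)))·exp(−(4.1−9.0)²/(2·1.0²)) = 0.398942·exp(-12.00500) = 2.43896e-06] × [0.391043] = 9.53738e-07
Multiply by the mixture weights:
  π_1·f_1 = 0.61 × 2.17669e-08 = 1.32778e-08
  π_2·f_2 = 0.05 × 1.11633e-05 = 5.58166e-07
  π_3·f_3 = 0.13 × 0.000135997 = 1.76796e-05
  π_4·f_4 = 0.21 × 9.53738e-07 = 2.00285e-07
Evidence: 1.32778e-08 + 5.58166e-07 + 1.76796e-05 + 2.00285e-07 = 1.84514e-05
Responsibility of Component 3: 1.76796e-05 / 1.84514e-05 ≈ 0.9582

0.9582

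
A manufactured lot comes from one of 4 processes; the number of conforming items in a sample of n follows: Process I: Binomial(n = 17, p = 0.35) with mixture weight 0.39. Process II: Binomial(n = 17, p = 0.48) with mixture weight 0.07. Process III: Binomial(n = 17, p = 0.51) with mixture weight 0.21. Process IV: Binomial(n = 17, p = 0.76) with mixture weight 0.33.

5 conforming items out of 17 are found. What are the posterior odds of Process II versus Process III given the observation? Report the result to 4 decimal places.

Since P(k|x) ∝ P(Z=k) f_k(x), the posterior odds are P(Z=i) f_i(x) / (P(Z=j) f_j(x)).
Evaluate each component's likelihood at the observed value:
  p_I = 0.184863
  p_II = 0.0616306
  p_III = 0.0409029
  p_IV = 5.72998e-05
Posterior odds = (P(Z=II)·p_II) / (P(Z=III)·p_III) = (0.07·0.0616306) / (0.21·0.0409029) = 0.00431414 / 0.00858961 ≈ 0.5023

0.5023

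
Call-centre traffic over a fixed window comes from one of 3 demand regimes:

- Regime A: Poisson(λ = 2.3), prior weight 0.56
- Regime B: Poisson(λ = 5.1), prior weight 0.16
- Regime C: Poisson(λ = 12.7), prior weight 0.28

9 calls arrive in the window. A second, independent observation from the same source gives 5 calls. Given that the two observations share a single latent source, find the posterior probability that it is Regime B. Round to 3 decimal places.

Posterior ∝ prior × likelihood, so P(k | x) ∝ π_k f_k(x); normalise over all components.
Since both observations come from the same component, the likelihood for component k is f_k(x₁)·f_k(x₂).
  f_A = [e^(−2.3)·2.3^9/9! = 0.000497634] × [0.053775] = 2.67603e-05
  f_B = [e^(−5.1)·5.1^9/9! = 0.0392163] × [0.175294] = 0.00687439
  f_C = [e^(−12.7)·12.7^9/9! = 0.0722654] × [0.00840035] = 0.000607055
Multiply by the mixture weights:
  π_A·f_A = 0.56 × 2.67603e-05 = 1.49858e-05
  π_B·f_B = 0.16 × 0.00687439 = 0.0010999
  π_C·f_C = 0.28 × 0.000607055 = 0.000169975
Evidence: 1.49858e-05 + 0.0010999 + 0.000169975 = 0.00128486
P(Regime B | x₁,x₂) ≈ 0.856

0.856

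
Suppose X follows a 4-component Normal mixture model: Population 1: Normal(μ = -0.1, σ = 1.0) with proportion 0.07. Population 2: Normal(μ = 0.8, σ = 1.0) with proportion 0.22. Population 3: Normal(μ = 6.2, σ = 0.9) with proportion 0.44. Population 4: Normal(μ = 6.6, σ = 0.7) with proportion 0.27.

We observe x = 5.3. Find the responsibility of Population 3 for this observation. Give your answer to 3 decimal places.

P(component k | x) = π_k·f_k(x) / marginal(x), where marginal(x) = Σ_j π_j·f_j(x).
Component likelihoods at x = 5.3:
  f_1 = 1.85736e-07
  f_2 = 1.59837e-05
  f_3 = 0.268856
  f_4 = 0.101596
Multiply by the mixture weights:
  π_1·f_1 = 0.07 × 1.85736e-07 = 1.30015e-08
  π_2·f_2 = 0.22 × 1.59837e-05 = 3.51642e-06
  π_3·f_3 = 0.44 × 0.268856 = 0.118297
  π_4·f_4 = 0.27 × 0.101596 = 0.0274309
Sum: 1.30015e-08 + 3.51642e-06 + 0.118297 + 0.0274309 = 0.145731
Responsibility of Population 3: 0.118297 / 0.145731 ≈ 0.812

0.812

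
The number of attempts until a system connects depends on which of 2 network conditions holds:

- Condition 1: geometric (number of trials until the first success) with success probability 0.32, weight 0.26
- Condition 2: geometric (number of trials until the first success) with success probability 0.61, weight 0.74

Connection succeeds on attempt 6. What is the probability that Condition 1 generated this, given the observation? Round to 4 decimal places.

0.7481

Apply Bayes' rule: the posterior for each component is proportional to its prior times its likelihood at x.
Component likelihoods at x = 6:
  L_1 = 0.32·(1−0.32)^5 = 0.32·0.145393 = 0.0465259
  L_2 = 0.61·(1−0.61)^5 = 0.61·0.00902242 = 0.00550368
Prior × likelihood for each component:
  π_1·L_1 = 0.26 × 0.0465259 = 0.0120967
  π_2·L_2 = 0.74 × 0.00550368 = 0.00407272
Marginal: 0.0120967 + 0.00407272 = 0.0161694
Responsibility of Condition 1: 0.0120967 / 0.0161694 ≈ 0.7481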